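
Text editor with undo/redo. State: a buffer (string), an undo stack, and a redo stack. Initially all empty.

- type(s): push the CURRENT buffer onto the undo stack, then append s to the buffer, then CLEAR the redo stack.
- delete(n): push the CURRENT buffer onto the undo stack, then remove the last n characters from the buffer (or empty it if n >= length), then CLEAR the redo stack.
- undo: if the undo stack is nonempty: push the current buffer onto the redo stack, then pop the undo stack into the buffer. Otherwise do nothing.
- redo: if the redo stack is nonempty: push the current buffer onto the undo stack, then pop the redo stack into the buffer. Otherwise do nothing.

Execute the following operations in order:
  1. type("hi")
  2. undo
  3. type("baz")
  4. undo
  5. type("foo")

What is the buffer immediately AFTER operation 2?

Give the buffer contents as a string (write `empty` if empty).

After op 1 (type): buf='hi' undo_depth=1 redo_depth=0
After op 2 (undo): buf='(empty)' undo_depth=0 redo_depth=1

Answer: empty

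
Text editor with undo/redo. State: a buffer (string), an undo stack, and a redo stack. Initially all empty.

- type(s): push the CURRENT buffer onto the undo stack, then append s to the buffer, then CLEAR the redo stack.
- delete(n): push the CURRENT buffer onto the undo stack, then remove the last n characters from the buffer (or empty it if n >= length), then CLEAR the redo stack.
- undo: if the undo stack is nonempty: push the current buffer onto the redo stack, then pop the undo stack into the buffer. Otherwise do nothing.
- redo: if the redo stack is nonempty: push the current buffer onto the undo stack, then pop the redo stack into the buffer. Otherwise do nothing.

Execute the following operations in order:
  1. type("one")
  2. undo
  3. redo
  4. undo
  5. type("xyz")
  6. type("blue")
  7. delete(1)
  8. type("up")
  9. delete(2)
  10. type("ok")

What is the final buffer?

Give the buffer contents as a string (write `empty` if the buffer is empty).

After op 1 (type): buf='one' undo_depth=1 redo_depth=0
After op 2 (undo): buf='(empty)' undo_depth=0 redo_depth=1
After op 3 (redo): buf='one' undo_depth=1 redo_depth=0
After op 4 (undo): buf='(empty)' undo_depth=0 redo_depth=1
After op 5 (type): buf='xyz' undo_depth=1 redo_depth=0
After op 6 (type): buf='xyzblue' undo_depth=2 redo_depth=0
After op 7 (delete): buf='xyzblu' undo_depth=3 redo_depth=0
After op 8 (type): buf='xyzbluup' undo_depth=4 redo_depth=0
After op 9 (delete): buf='xyzblu' undo_depth=5 redo_depth=0
After op 10 (type): buf='xyzbluok' undo_depth=6 redo_depth=0

Answer: xyzbluok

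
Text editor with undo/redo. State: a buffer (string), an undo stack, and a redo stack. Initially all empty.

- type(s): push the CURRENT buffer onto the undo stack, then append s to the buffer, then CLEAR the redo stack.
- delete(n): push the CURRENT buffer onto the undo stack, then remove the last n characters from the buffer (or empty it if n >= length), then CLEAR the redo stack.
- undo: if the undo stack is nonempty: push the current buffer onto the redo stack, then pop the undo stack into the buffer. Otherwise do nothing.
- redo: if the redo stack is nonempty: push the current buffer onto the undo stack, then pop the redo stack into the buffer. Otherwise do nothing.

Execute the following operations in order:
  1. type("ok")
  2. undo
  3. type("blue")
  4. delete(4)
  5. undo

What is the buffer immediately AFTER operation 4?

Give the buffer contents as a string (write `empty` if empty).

After op 1 (type): buf='ok' undo_depth=1 redo_depth=0
After op 2 (undo): buf='(empty)' undo_depth=0 redo_depth=1
After op 3 (type): buf='blue' undo_depth=1 redo_depth=0
After op 4 (delete): buf='(empty)' undo_depth=2 redo_depth=0

Answer: empty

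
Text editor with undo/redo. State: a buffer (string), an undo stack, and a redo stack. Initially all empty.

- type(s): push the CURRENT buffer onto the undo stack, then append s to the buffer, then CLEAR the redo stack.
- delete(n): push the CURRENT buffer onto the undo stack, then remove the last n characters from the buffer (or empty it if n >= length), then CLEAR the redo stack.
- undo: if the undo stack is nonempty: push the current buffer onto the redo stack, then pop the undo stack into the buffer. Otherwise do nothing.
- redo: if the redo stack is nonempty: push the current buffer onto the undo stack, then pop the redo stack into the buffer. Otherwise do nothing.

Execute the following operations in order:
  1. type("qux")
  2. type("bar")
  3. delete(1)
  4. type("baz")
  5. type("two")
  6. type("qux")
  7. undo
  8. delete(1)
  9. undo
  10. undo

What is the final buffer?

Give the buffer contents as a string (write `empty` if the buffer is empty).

Answer: quxbabaz

Derivation:
After op 1 (type): buf='qux' undo_depth=1 redo_depth=0
After op 2 (type): buf='quxbar' undo_depth=2 redo_depth=0
After op 3 (delete): buf='quxba' undo_depth=3 redo_depth=0
After op 4 (type): buf='quxbabaz' undo_depth=4 redo_depth=0
After op 5 (type): buf='quxbabaztwo' undo_depth=5 redo_depth=0
After op 6 (type): buf='quxbabaztwoqux' undo_depth=6 redo_depth=0
After op 7 (undo): buf='quxbabaztwo' undo_depth=5 redo_depth=1
After op 8 (delete): buf='quxbabaztw' undo_depth=6 redo_depth=0
After op 9 (undo): buf='quxbabaztwo' undo_depth=5 redo_depth=1
After op 10 (undo): buf='quxbabaz' undo_depth=4 redo_depth=2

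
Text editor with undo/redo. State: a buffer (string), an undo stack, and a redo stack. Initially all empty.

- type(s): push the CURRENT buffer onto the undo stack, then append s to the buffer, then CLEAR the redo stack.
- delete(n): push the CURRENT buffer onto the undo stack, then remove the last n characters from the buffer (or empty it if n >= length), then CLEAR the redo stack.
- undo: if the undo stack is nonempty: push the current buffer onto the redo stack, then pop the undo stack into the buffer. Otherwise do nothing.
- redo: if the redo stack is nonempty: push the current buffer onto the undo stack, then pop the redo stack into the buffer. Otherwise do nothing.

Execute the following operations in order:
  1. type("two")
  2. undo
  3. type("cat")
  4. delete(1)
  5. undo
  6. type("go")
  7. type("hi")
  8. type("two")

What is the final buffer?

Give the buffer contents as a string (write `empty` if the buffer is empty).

After op 1 (type): buf='two' undo_depth=1 redo_depth=0
After op 2 (undo): buf='(empty)' undo_depth=0 redo_depth=1
After op 3 (type): buf='cat' undo_depth=1 redo_depth=0
After op 4 (delete): buf='ca' undo_depth=2 redo_depth=0
After op 5 (undo): buf='cat' undo_depth=1 redo_depth=1
After op 6 (type): buf='catgo' undo_depth=2 redo_depth=0
After op 7 (type): buf='catgohi' undo_depth=3 redo_depth=0
After op 8 (type): buf='catgohitwo' undo_depth=4 redo_depth=0

Answer: catgohitwo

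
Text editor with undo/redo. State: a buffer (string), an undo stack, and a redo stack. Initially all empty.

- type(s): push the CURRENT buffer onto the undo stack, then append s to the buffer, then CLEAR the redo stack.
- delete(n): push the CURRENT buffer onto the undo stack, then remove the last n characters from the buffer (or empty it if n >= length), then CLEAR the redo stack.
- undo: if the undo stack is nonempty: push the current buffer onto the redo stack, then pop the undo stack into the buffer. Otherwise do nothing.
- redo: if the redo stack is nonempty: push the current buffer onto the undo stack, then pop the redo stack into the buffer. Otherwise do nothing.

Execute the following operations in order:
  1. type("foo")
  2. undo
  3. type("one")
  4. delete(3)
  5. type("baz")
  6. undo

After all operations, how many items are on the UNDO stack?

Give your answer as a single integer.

After op 1 (type): buf='foo' undo_depth=1 redo_depth=0
After op 2 (undo): buf='(empty)' undo_depth=0 redo_depth=1
After op 3 (type): buf='one' undo_depth=1 redo_depth=0
After op 4 (delete): buf='(empty)' undo_depth=2 redo_depth=0
After op 5 (type): buf='baz' undo_depth=3 redo_depth=0
After op 6 (undo): buf='(empty)' undo_depth=2 redo_depth=1

Answer: 2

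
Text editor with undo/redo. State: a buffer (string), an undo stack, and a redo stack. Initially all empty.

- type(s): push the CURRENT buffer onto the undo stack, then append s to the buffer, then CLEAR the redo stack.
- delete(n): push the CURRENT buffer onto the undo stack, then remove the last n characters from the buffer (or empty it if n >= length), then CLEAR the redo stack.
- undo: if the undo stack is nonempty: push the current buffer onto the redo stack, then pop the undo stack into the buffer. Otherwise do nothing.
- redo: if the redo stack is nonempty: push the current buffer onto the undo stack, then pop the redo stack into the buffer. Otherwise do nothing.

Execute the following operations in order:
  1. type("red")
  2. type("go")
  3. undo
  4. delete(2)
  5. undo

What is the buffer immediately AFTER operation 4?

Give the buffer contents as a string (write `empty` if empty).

After op 1 (type): buf='red' undo_depth=1 redo_depth=0
After op 2 (type): buf='redgo' undo_depth=2 redo_depth=0
After op 3 (undo): buf='red' undo_depth=1 redo_depth=1
After op 4 (delete): buf='r' undo_depth=2 redo_depth=0

Answer: r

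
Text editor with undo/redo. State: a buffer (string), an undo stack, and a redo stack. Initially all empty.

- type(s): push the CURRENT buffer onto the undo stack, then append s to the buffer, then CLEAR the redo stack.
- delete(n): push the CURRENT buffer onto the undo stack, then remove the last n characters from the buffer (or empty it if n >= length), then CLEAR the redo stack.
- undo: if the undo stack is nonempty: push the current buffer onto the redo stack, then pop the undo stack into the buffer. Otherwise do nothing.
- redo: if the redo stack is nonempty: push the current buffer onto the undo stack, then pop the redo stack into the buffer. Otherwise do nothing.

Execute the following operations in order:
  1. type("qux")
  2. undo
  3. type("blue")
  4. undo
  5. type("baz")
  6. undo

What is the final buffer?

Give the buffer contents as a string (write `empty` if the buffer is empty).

After op 1 (type): buf='qux' undo_depth=1 redo_depth=0
After op 2 (undo): buf='(empty)' undo_depth=0 redo_depth=1
After op 3 (type): buf='blue' undo_depth=1 redo_depth=0
After op 4 (undo): buf='(empty)' undo_depth=0 redo_depth=1
After op 5 (type): buf='baz' undo_depth=1 redo_depth=0
After op 6 (undo): buf='(empty)' undo_depth=0 redo_depth=1

Answer: empty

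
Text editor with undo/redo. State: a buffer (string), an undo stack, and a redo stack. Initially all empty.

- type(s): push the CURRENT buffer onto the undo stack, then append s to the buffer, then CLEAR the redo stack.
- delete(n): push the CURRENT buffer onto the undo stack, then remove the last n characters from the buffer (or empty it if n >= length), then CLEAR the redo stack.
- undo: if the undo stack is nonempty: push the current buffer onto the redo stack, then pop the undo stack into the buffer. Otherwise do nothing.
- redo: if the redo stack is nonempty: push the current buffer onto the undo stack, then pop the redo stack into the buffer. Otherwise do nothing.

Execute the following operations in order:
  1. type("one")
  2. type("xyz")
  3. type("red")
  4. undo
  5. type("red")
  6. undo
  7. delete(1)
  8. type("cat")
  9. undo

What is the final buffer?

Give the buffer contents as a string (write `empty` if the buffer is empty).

Answer: onexy

Derivation:
After op 1 (type): buf='one' undo_depth=1 redo_depth=0
After op 2 (type): buf='onexyz' undo_depth=2 redo_depth=0
After op 3 (type): buf='onexyzred' undo_depth=3 redo_depth=0
After op 4 (undo): buf='onexyz' undo_depth=2 redo_depth=1
After op 5 (type): buf='onexyzred' undo_depth=3 redo_depth=0
After op 6 (undo): buf='onexyz' undo_depth=2 redo_depth=1
After op 7 (delete): buf='onexy' undo_depth=3 redo_depth=0
After op 8 (type): buf='onexycat' undo_depth=4 redo_depth=0
After op 9 (undo): buf='onexy' undo_depth=3 redo_depth=1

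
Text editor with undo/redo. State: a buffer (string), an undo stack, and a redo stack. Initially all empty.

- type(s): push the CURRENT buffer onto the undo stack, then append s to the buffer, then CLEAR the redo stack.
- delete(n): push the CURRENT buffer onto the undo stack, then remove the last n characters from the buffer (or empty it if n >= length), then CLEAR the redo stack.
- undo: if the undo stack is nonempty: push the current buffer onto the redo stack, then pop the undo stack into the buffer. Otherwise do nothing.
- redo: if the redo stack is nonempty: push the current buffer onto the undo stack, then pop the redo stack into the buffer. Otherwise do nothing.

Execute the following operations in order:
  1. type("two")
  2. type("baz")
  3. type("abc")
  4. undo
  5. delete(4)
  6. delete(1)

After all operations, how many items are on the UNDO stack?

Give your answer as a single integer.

After op 1 (type): buf='two' undo_depth=1 redo_depth=0
After op 2 (type): buf='twobaz' undo_depth=2 redo_depth=0
After op 3 (type): buf='twobazabc' undo_depth=3 redo_depth=0
After op 4 (undo): buf='twobaz' undo_depth=2 redo_depth=1
After op 5 (delete): buf='tw' undo_depth=3 redo_depth=0
After op 6 (delete): buf='t' undo_depth=4 redo_depth=0

Answer: 4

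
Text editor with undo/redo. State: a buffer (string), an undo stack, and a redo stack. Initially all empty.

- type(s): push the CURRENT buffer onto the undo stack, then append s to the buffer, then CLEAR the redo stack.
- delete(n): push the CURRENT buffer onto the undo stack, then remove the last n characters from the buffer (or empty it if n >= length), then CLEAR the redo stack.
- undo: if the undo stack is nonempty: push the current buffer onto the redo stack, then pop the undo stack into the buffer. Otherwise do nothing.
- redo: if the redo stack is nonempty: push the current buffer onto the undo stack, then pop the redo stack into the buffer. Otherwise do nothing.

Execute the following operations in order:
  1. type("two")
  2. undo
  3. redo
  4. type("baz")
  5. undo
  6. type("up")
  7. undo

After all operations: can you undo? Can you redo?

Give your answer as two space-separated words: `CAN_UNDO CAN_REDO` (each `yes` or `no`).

After op 1 (type): buf='two' undo_depth=1 redo_depth=0
After op 2 (undo): buf='(empty)' undo_depth=0 redo_depth=1
After op 3 (redo): buf='two' undo_depth=1 redo_depth=0
After op 4 (type): buf='twobaz' undo_depth=2 redo_depth=0
After op 5 (undo): buf='two' undo_depth=1 redo_depth=1
After op 6 (type): buf='twoup' undo_depth=2 redo_depth=0
After op 7 (undo): buf='two' undo_depth=1 redo_depth=1

Answer: yes yes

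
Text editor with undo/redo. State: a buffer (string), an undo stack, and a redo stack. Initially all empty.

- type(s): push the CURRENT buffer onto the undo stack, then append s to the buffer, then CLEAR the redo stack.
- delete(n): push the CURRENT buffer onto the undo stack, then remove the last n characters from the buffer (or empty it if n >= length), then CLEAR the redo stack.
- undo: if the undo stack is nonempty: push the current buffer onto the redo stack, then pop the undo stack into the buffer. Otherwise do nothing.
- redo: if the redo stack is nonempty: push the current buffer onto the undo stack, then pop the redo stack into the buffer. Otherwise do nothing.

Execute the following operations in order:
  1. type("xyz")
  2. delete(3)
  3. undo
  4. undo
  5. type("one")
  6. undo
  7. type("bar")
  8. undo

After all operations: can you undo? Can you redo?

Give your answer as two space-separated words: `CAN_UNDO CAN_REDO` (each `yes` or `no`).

After op 1 (type): buf='xyz' undo_depth=1 redo_depth=0
After op 2 (delete): buf='(empty)' undo_depth=2 redo_depth=0
After op 3 (undo): buf='xyz' undo_depth=1 redo_depth=1
After op 4 (undo): buf='(empty)' undo_depth=0 redo_depth=2
After op 5 (type): buf='one' undo_depth=1 redo_depth=0
After op 6 (undo): buf='(empty)' undo_depth=0 redo_depth=1
After op 7 (type): buf='bar' undo_depth=1 redo_depth=0
After op 8 (undo): buf='(empty)' undo_depth=0 redo_depth=1

Answer: no yes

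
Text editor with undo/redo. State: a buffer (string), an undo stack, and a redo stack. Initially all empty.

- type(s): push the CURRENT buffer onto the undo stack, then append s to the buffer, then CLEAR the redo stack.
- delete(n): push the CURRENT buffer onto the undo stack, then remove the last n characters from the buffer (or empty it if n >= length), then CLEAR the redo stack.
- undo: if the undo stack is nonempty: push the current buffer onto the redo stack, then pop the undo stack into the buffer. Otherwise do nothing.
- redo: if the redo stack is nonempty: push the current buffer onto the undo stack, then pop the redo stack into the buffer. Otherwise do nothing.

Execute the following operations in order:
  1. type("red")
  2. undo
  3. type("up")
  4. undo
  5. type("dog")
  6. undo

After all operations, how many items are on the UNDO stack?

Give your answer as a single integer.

After op 1 (type): buf='red' undo_depth=1 redo_depth=0
After op 2 (undo): buf='(empty)' undo_depth=0 redo_depth=1
After op 3 (type): buf='up' undo_depth=1 redo_depth=0
After op 4 (undo): buf='(empty)' undo_depth=0 redo_depth=1
After op 5 (type): buf='dog' undo_depth=1 redo_depth=0
After op 6 (undo): buf='(empty)' undo_depth=0 redo_depth=1

Answer: 0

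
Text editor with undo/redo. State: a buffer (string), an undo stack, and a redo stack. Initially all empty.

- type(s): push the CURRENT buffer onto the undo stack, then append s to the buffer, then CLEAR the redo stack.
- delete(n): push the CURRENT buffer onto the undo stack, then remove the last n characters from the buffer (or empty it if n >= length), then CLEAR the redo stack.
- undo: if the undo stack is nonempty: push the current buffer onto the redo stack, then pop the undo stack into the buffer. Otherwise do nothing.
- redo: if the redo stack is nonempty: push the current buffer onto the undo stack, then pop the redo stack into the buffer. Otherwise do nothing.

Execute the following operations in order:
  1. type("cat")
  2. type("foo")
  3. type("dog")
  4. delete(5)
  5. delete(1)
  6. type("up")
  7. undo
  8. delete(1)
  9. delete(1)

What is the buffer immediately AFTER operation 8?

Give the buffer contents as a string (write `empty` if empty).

After op 1 (type): buf='cat' undo_depth=1 redo_depth=0
After op 2 (type): buf='catfoo' undo_depth=2 redo_depth=0
After op 3 (type): buf='catfoodog' undo_depth=3 redo_depth=0
After op 4 (delete): buf='catf' undo_depth=4 redo_depth=0
After op 5 (delete): buf='cat' undo_depth=5 redo_depth=0
After op 6 (type): buf='catup' undo_depth=6 redo_depth=0
After op 7 (undo): buf='cat' undo_depth=5 redo_depth=1
After op 8 (delete): buf='ca' undo_depth=6 redo_depth=0

Answer: ca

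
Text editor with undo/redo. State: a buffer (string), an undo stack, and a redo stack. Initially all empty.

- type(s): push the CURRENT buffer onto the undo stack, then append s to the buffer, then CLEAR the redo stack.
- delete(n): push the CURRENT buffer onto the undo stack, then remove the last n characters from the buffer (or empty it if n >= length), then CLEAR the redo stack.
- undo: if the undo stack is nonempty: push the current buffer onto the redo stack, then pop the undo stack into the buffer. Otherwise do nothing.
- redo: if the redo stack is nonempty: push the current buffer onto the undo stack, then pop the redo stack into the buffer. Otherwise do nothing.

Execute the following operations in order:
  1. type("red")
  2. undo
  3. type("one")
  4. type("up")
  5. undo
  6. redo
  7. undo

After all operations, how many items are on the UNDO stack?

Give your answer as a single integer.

Answer: 1

Derivation:
After op 1 (type): buf='red' undo_depth=1 redo_depth=0
After op 2 (undo): buf='(empty)' undo_depth=0 redo_depth=1
After op 3 (type): buf='one' undo_depth=1 redo_depth=0
After op 4 (type): buf='oneup' undo_depth=2 redo_depth=0
After op 5 (undo): buf='one' undo_depth=1 redo_depth=1
After op 6 (redo): buf='oneup' undo_depth=2 redo_depth=0
After op 7 (undo): buf='one' undo_depth=1 redo_depth=1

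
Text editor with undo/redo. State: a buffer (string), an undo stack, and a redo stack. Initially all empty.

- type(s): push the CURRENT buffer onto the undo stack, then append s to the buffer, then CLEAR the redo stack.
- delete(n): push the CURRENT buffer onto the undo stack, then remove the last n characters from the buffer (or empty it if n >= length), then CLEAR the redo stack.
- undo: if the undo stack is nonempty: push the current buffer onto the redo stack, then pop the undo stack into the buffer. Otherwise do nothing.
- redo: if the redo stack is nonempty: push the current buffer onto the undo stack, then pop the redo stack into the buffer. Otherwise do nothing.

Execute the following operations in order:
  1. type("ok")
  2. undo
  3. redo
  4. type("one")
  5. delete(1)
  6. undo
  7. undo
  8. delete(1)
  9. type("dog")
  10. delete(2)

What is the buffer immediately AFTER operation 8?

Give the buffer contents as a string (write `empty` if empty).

After op 1 (type): buf='ok' undo_depth=1 redo_depth=0
After op 2 (undo): buf='(empty)' undo_depth=0 redo_depth=1
After op 3 (redo): buf='ok' undo_depth=1 redo_depth=0
After op 4 (type): buf='okone' undo_depth=2 redo_depth=0
After op 5 (delete): buf='okon' undo_depth=3 redo_depth=0
After op 6 (undo): buf='okone' undo_depth=2 redo_depth=1
After op 7 (undo): buf='ok' undo_depth=1 redo_depth=2
After op 8 (delete): buf='o' undo_depth=2 redo_depth=0

Answer: o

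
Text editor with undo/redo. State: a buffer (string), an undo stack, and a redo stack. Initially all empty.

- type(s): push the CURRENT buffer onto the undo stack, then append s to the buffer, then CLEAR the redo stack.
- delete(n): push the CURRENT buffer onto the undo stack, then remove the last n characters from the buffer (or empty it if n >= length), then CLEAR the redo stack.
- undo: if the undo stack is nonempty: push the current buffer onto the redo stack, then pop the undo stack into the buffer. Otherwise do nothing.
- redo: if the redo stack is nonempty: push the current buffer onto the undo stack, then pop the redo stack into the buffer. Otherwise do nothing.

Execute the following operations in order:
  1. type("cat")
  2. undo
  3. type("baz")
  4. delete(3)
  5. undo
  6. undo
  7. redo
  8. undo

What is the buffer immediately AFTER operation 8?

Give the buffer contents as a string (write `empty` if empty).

Answer: empty

Derivation:
After op 1 (type): buf='cat' undo_depth=1 redo_depth=0
After op 2 (undo): buf='(empty)' undo_depth=0 redo_depth=1
After op 3 (type): buf='baz' undo_depth=1 redo_depth=0
After op 4 (delete): buf='(empty)' undo_depth=2 redo_depth=0
After op 5 (undo): buf='baz' undo_depth=1 redo_depth=1
After op 6 (undo): buf='(empty)' undo_depth=0 redo_depth=2
After op 7 (redo): buf='baz' undo_depth=1 redo_depth=1
After op 8 (undo): buf='(empty)' undo_depth=0 redo_depth=2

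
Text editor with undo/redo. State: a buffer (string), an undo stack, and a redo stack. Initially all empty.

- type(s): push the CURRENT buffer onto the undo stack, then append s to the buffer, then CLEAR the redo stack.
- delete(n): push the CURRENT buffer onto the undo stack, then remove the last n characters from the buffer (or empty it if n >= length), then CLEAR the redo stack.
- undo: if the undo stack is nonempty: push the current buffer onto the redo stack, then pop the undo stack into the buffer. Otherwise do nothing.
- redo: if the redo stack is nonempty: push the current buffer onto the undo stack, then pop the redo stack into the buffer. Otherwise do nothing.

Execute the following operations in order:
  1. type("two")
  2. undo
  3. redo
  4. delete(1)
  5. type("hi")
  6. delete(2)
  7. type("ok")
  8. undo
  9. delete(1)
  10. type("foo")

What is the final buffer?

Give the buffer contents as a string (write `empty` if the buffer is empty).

After op 1 (type): buf='two' undo_depth=1 redo_depth=0
After op 2 (undo): buf='(empty)' undo_depth=0 redo_depth=1
After op 3 (redo): buf='two' undo_depth=1 redo_depth=0
After op 4 (delete): buf='tw' undo_depth=2 redo_depth=0
After op 5 (type): buf='twhi' undo_depth=3 redo_depth=0
After op 6 (delete): buf='tw' undo_depth=4 redo_depth=0
After op 7 (type): buf='twok' undo_depth=5 redo_depth=0
After op 8 (undo): buf='tw' undo_depth=4 redo_depth=1
After op 9 (delete): buf='t' undo_depth=5 redo_depth=0
After op 10 (type): buf='tfoo' undo_depth=6 redo_depth=0

Answer: tfoo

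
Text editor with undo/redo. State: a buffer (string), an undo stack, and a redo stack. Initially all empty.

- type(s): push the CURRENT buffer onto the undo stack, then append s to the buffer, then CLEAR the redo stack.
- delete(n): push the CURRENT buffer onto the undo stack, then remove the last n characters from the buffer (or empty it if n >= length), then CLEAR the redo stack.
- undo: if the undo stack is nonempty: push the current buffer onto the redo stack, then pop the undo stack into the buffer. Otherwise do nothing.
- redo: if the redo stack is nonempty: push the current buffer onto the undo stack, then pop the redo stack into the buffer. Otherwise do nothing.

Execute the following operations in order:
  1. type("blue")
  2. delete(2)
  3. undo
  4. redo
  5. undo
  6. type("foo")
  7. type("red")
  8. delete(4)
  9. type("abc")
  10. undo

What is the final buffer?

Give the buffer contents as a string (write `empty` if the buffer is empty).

Answer: bluefo

Derivation:
After op 1 (type): buf='blue' undo_depth=1 redo_depth=0
After op 2 (delete): buf='bl' undo_depth=2 redo_depth=0
After op 3 (undo): buf='blue' undo_depth=1 redo_depth=1
After op 4 (redo): buf='bl' undo_depth=2 redo_depth=0
After op 5 (undo): buf='blue' undo_depth=1 redo_depth=1
After op 6 (type): buf='bluefoo' undo_depth=2 redo_depth=0
After op 7 (type): buf='bluefoored' undo_depth=3 redo_depth=0
After op 8 (delete): buf='bluefo' undo_depth=4 redo_depth=0
After op 9 (type): buf='bluefoabc' undo_depth=5 redo_depth=0
After op 10 (undo): buf='bluefo' undo_depth=4 redo_depth=1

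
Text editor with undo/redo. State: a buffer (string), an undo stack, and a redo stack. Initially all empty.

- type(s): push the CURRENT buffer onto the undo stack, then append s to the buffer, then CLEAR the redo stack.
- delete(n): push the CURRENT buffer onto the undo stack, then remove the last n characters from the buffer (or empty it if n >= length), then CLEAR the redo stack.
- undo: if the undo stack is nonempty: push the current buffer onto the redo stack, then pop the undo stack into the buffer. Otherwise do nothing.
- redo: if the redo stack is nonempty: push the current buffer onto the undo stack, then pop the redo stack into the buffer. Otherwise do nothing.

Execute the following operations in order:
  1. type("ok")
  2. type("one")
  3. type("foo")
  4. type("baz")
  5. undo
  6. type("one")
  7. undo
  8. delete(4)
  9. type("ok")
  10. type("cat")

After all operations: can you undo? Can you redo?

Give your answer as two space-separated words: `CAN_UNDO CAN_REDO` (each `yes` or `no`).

Answer: yes no

Derivation:
After op 1 (type): buf='ok' undo_depth=1 redo_depth=0
After op 2 (type): buf='okone' undo_depth=2 redo_depth=0
After op 3 (type): buf='okonefoo' undo_depth=3 redo_depth=0
After op 4 (type): buf='okonefoobaz' undo_depth=4 redo_depth=0
After op 5 (undo): buf='okonefoo' undo_depth=3 redo_depth=1
After op 6 (type): buf='okonefooone' undo_depth=4 redo_depth=0
After op 7 (undo): buf='okonefoo' undo_depth=3 redo_depth=1
After op 8 (delete): buf='okon' undo_depth=4 redo_depth=0
After op 9 (type): buf='okonok' undo_depth=5 redo_depth=0
After op 10 (type): buf='okonokcat' undo_depth=6 redo_depth=0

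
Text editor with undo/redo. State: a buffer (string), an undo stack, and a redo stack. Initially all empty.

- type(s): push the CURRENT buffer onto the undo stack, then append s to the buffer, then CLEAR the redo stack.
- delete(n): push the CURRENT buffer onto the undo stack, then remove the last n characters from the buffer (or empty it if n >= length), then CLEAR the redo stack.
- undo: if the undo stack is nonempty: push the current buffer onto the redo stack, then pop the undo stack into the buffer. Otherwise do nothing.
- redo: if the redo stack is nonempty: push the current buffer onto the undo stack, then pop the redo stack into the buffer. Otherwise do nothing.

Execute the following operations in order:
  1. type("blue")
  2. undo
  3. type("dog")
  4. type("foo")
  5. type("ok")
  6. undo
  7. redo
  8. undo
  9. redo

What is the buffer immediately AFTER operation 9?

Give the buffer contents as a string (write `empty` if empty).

After op 1 (type): buf='blue' undo_depth=1 redo_depth=0
After op 2 (undo): buf='(empty)' undo_depth=0 redo_depth=1
After op 3 (type): buf='dog' undo_depth=1 redo_depth=0
After op 4 (type): buf='dogfoo' undo_depth=2 redo_depth=0
After op 5 (type): buf='dogfoook' undo_depth=3 redo_depth=0
After op 6 (undo): buf='dogfoo' undo_depth=2 redo_depth=1
After op 7 (redo): buf='dogfoook' undo_depth=3 redo_depth=0
After op 8 (undo): buf='dogfoo' undo_depth=2 redo_depth=1
After op 9 (redo): buf='dogfoook' undo_depth=3 redo_depth=0

Answer: dogfoook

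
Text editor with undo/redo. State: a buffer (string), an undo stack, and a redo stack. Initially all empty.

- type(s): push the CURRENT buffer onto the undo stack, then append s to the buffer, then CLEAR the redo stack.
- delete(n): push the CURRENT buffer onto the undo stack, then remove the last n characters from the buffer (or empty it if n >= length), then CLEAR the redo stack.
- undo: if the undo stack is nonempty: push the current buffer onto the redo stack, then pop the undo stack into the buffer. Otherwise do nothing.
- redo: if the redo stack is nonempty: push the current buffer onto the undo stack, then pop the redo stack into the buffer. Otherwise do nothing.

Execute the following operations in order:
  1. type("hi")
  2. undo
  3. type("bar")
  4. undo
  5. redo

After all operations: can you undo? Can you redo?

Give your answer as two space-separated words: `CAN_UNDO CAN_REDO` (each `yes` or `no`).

Answer: yes no

Derivation:
After op 1 (type): buf='hi' undo_depth=1 redo_depth=0
After op 2 (undo): buf='(empty)' undo_depth=0 redo_depth=1
After op 3 (type): buf='bar' undo_depth=1 redo_depth=0
After op 4 (undo): buf='(empty)' undo_depth=0 redo_depth=1
After op 5 (redo): buf='bar' undo_depth=1 redo_depth=0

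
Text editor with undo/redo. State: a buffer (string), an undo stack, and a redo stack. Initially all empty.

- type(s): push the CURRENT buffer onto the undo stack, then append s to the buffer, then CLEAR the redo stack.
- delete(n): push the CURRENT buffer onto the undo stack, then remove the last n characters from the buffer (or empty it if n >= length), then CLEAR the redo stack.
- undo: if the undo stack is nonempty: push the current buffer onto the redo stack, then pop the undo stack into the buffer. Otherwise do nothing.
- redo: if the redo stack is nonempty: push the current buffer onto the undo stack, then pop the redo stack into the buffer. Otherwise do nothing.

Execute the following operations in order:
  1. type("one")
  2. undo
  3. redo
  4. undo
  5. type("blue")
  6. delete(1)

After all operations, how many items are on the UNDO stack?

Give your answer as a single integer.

Answer: 2

Derivation:
After op 1 (type): buf='one' undo_depth=1 redo_depth=0
After op 2 (undo): buf='(empty)' undo_depth=0 redo_depth=1
After op 3 (redo): buf='one' undo_depth=1 redo_depth=0
After op 4 (undo): buf='(empty)' undo_depth=0 redo_depth=1
After op 5 (type): buf='blue' undo_depth=1 redo_depth=0
After op 6 (delete): buf='blu' undo_depth=2 redo_depth=0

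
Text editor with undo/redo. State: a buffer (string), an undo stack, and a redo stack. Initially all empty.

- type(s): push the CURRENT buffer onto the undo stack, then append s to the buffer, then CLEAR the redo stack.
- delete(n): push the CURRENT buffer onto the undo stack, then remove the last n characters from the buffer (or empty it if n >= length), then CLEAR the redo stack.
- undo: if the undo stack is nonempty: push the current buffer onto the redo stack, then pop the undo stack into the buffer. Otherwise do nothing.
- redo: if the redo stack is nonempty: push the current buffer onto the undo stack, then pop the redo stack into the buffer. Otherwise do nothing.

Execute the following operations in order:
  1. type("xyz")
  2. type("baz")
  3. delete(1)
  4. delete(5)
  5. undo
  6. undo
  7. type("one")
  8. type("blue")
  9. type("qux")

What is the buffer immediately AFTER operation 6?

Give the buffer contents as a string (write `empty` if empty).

Answer: xyzbaz

Derivation:
After op 1 (type): buf='xyz' undo_depth=1 redo_depth=0
After op 2 (type): buf='xyzbaz' undo_depth=2 redo_depth=0
After op 3 (delete): buf='xyzba' undo_depth=3 redo_depth=0
After op 4 (delete): buf='(empty)' undo_depth=4 redo_depth=0
After op 5 (undo): buf='xyzba' undo_depth=3 redo_depth=1
After op 6 (undo): buf='xyzbaz' undo_depth=2 redo_depth=2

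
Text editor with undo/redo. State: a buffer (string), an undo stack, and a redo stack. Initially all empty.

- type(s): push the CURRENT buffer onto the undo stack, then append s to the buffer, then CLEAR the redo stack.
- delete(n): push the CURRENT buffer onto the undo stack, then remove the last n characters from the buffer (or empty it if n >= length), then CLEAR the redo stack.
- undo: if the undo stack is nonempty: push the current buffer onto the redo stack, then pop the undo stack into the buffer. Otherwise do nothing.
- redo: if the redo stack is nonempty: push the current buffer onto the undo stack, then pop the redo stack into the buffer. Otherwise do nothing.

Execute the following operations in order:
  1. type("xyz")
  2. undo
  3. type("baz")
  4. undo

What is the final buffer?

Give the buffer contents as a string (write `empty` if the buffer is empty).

After op 1 (type): buf='xyz' undo_depth=1 redo_depth=0
After op 2 (undo): buf='(empty)' undo_depth=0 redo_depth=1
After op 3 (type): buf='baz' undo_depth=1 redo_depth=0
After op 4 (undo): buf='(empty)' undo_depth=0 redo_depth=1

Answer: empty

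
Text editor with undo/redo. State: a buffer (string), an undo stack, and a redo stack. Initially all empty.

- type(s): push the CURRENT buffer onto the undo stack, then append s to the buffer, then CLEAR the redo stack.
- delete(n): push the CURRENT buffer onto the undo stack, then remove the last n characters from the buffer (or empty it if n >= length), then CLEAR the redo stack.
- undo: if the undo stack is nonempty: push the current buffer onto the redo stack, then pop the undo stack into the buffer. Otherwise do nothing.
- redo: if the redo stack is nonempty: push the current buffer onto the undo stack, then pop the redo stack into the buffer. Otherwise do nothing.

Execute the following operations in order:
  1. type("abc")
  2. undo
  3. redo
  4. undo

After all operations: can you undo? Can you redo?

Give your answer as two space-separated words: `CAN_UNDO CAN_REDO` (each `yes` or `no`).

After op 1 (type): buf='abc' undo_depth=1 redo_depth=0
After op 2 (undo): buf='(empty)' undo_depth=0 redo_depth=1
After op 3 (redo): buf='abc' undo_depth=1 redo_depth=0
After op 4 (undo): buf='(empty)' undo_depth=0 redo_depth=1

Answer: no yes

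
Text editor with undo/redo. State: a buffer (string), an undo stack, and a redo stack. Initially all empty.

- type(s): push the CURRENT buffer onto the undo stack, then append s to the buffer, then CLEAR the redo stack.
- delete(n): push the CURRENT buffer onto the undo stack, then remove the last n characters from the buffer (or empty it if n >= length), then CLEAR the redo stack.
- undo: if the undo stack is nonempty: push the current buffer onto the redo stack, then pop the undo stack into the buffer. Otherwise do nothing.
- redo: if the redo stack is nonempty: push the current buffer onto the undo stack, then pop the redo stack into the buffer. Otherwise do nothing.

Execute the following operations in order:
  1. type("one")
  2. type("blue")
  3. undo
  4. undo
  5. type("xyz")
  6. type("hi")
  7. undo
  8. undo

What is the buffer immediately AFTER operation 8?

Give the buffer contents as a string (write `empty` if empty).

After op 1 (type): buf='one' undo_depth=1 redo_depth=0
After op 2 (type): buf='oneblue' undo_depth=2 redo_depth=0
After op 3 (undo): buf='one' undo_depth=1 redo_depth=1
After op 4 (undo): buf='(empty)' undo_depth=0 redo_depth=2
After op 5 (type): buf='xyz' undo_depth=1 redo_depth=0
After op 6 (type): buf='xyzhi' undo_depth=2 redo_depth=0
After op 7 (undo): buf='xyz' undo_depth=1 redo_depth=1
After op 8 (undo): buf='(empty)' undo_depth=0 redo_depth=2

Answer: empty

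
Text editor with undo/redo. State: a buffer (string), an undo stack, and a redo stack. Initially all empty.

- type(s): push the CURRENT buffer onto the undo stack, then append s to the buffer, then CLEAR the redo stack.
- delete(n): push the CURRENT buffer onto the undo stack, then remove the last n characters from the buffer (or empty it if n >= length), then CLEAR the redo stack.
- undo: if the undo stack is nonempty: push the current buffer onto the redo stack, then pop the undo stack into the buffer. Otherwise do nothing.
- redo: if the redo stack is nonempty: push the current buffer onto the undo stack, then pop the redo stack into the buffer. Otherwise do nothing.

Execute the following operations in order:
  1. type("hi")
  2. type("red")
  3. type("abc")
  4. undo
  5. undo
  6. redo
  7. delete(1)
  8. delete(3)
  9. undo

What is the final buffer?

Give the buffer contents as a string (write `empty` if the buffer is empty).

Answer: hire

Derivation:
After op 1 (type): buf='hi' undo_depth=1 redo_depth=0
After op 2 (type): buf='hired' undo_depth=2 redo_depth=0
After op 3 (type): buf='hiredabc' undo_depth=3 redo_depth=0
After op 4 (undo): buf='hired' undo_depth=2 redo_depth=1
After op 5 (undo): buf='hi' undo_depth=1 redo_depth=2
After op 6 (redo): buf='hired' undo_depth=2 redo_depth=1
After op 7 (delete): buf='hire' undo_depth=3 redo_depth=0
After op 8 (delete): buf='h' undo_depth=4 redo_depth=0
After op 9 (undo): buf='hire' undo_depth=3 redo_depth=1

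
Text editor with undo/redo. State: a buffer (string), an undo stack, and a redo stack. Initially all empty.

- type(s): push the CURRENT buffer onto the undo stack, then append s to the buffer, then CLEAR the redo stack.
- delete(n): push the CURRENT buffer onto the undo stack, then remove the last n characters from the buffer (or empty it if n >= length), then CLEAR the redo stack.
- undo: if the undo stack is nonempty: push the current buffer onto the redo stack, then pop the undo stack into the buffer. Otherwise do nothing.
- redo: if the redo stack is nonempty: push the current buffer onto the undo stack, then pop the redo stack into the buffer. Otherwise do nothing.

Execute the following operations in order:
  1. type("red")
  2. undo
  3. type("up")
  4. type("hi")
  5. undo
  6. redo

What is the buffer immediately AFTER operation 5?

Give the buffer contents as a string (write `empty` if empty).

After op 1 (type): buf='red' undo_depth=1 redo_depth=0
After op 2 (undo): buf='(empty)' undo_depth=0 redo_depth=1
After op 3 (type): buf='up' undo_depth=1 redo_depth=0
After op 4 (type): buf='uphi' undo_depth=2 redo_depth=0
After op 5 (undo): buf='up' undo_depth=1 redo_depth=1

Answer: up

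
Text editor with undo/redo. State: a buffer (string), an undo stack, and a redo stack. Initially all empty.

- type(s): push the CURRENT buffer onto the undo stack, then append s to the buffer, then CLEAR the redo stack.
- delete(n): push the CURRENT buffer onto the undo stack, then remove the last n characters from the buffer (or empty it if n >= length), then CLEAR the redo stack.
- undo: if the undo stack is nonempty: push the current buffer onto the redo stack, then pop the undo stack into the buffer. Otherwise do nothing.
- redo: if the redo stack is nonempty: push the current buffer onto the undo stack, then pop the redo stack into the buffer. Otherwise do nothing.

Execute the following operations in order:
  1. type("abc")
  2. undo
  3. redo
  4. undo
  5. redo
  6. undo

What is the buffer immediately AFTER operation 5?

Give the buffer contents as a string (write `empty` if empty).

After op 1 (type): buf='abc' undo_depth=1 redo_depth=0
After op 2 (undo): buf='(empty)' undo_depth=0 redo_depth=1
After op 3 (redo): buf='abc' undo_depth=1 redo_depth=0
After op 4 (undo): buf='(empty)' undo_depth=0 redo_depth=1
After op 5 (redo): buf='abc' undo_depth=1 redo_depth=0

Answer: abc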